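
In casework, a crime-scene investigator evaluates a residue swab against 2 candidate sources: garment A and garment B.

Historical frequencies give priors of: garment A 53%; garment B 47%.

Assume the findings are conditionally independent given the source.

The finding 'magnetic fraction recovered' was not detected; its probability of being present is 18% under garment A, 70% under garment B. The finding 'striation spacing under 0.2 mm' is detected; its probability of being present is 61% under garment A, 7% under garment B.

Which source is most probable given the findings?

garment A

For each hypothesis, the unnormalized posterior weight is prior × product of the finding likelihoods (using 1 − P(present | H) for each absent finding):
  garment A: 0.53 × (1 − 0.18) × 0.61 = 0.26511
  garment B: 0.47 × (1 − 0.70) × 0.07 = 0.00987
The unnormalized weights sum to 0.27498.
P(garment A | evidence) ≈ 0.26511 / 0.27498 ≈ 0.964
P(garment B | evidence) ≈ 0.00987 / 0.27498 ≈ 0.036
The largest is 0.964, so garment A is most probable.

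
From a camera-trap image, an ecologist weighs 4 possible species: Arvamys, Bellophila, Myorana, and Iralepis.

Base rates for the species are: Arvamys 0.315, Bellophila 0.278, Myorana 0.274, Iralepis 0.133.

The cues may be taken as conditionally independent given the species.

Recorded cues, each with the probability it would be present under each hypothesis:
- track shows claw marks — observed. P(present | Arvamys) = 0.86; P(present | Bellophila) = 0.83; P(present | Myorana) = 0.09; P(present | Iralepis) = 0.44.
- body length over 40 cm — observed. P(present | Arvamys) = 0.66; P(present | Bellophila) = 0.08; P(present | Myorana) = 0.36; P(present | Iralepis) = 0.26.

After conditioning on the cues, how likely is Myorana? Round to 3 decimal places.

For each hypothesis, the unnormalized posterior weight is prior × product of the cue likelihoods:
  Arvamys: 0.315 × 0.86 × 0.66 = 0.17879
  Bellophila: 0.278 × 0.83 × 0.08 = 0.018459
  Myorana: 0.274 × 0.09 × 0.36 = 0.0088776
  Iralepis: 0.133 × 0.44 × 0.26 = 0.015215
Marginal likelihood of the evidence = 0.22135.
P(Myorana | evidence) = 0.0088776 / 0.22135 ≈ 0.040.

0.040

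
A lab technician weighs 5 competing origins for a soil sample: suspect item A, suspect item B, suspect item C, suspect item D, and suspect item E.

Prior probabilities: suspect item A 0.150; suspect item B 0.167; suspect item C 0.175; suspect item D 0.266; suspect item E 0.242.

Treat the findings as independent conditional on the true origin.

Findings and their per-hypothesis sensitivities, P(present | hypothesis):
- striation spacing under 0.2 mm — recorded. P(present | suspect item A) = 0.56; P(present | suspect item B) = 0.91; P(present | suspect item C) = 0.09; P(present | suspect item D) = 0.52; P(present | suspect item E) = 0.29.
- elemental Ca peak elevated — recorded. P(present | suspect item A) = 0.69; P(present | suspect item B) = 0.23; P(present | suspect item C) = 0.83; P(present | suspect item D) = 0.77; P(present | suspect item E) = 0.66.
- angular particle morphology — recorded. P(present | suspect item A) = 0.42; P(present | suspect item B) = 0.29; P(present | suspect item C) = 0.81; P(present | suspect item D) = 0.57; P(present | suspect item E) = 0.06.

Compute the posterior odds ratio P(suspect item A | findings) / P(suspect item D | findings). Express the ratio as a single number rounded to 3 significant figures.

0.401

Unnormalized posterior weight (prior times the finding likelihoods) for each of the two hypotheses:
  suspect item A: 0.150 × 0.56 × 0.69 × 0.42 = 0.024343
  suspect item D: 0.266 × 0.52 × 0.77 × 0.57 = 0.060709
Posterior odds = 0.024343 / 0.060709 ≈ 0.401.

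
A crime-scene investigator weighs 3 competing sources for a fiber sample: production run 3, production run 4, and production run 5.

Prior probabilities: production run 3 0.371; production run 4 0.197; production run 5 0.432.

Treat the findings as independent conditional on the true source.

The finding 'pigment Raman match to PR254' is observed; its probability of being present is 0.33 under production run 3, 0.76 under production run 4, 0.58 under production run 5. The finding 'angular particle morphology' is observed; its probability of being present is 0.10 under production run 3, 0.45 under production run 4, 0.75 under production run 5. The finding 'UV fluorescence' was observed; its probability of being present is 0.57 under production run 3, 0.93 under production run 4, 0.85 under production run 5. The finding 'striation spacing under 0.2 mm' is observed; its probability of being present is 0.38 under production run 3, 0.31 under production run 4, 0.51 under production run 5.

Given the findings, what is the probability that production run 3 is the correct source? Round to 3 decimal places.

By Bayes' rule with conditional independence, the unnormalized weight for each hypothesis is prior × ∏ likelihoods:
  production run 3: 0.371 × 0.33 × 0.10 × 0.57 × 0.38 = 0.0026518
  production run 4: 0.197 × 0.76 × 0.45 × 0.93 × 0.31 = 0.019424
  production run 5: 0.432 × 0.58 × 0.75 × 0.85 × 0.51 = 0.081463
Normalizing constant Z = 0.0026518 + 0.019424 + 0.081463 = 0.10354.
P(production run 3 | evidence) = 0.0026518 / 0.10354 ≈ 0.026.

0.026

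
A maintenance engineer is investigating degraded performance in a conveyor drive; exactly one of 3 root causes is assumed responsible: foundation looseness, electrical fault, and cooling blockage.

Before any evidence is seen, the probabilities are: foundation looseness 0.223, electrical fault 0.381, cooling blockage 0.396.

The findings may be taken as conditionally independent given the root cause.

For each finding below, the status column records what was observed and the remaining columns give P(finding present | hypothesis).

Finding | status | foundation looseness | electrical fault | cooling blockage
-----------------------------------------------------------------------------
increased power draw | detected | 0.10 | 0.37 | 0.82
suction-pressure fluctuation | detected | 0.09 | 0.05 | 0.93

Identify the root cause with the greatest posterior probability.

cooling blockage

Multiply each prior by the joint likelihood of the evidence pattern:
  foundation looseness: 0.223 × 0.10 × 0.09 = 0.002007
  electrical fault: 0.381 × 0.37 × 0.05 = 0.0070485
  cooling blockage: 0.396 × 0.82 × 0.93 = 0.30199
Marginal likelihood of the evidence = 0.31105.
P(foundation looseness | evidence) ≈ 0.002007 / 0.31105 ≈ 0.006
P(electrical fault | evidence) ≈ 0.0070485 / 0.31105 ≈ 0.023
P(cooling blockage | evidence) ≈ 0.30199 / 0.31105 ≈ 0.971
The largest is 0.971, so cooling blockage is most probable.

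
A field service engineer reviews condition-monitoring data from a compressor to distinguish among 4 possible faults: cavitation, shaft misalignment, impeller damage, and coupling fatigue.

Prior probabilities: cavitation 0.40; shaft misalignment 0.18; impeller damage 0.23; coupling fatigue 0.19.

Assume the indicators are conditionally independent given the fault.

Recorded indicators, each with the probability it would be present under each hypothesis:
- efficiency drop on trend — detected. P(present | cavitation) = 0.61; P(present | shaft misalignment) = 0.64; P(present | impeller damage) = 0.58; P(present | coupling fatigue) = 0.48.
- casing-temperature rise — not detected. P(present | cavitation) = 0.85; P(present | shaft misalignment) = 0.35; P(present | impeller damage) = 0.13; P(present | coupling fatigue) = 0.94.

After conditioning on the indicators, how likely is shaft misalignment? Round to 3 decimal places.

For each hypothesis, the unnormalized posterior weight is prior × product of the indicator likelihoods (using 1 − P(present | H) for each absent indicator):
  cavitation: 0.40 × 0.61 × (1 − 0.85) = 0.0366
  shaft misalignment: 0.18 × 0.64 × (1 − 0.35) = 0.07488
  impeller damage: 0.23 × 0.58 × (1 − 0.13) = 0.11606
  coupling fatigue: 0.19 × 0.48 × (1 − 0.94) = 0.005472
Normalizing constant Z = 0.0366 + 0.07488 + 0.11606 + 0.005472 = 0.23301.
P(shaft misalignment | evidence) = 0.07488 / 0.23301 ≈ 0.321.

0.321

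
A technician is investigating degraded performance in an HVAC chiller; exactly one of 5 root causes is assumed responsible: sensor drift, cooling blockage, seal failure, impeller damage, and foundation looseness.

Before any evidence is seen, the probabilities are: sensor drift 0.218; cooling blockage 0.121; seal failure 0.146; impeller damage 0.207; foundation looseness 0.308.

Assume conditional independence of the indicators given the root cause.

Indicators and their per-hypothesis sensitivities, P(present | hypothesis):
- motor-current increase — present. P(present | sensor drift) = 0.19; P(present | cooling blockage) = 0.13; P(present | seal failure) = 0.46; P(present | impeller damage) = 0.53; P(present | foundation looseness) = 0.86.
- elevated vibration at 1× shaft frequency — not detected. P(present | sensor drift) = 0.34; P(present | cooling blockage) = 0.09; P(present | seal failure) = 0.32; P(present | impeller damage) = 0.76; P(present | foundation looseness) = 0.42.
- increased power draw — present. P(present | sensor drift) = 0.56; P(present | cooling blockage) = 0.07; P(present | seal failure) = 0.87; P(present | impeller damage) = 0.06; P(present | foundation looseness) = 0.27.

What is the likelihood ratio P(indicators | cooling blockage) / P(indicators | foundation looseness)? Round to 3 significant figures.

0.0615

Joint likelihood of the indicator pattern under each hypothesis (using 1 − P(present | H) for each absent indicator):
  cooling blockage: 0.13 × (1 − 0.09) × 0.07 = 0.008281
  foundation looseness: 0.86 × (1 − 0.42) × 0.27 = 0.13468
Bayes factor = 0.008281 / 0.13468 ≈ 0.0615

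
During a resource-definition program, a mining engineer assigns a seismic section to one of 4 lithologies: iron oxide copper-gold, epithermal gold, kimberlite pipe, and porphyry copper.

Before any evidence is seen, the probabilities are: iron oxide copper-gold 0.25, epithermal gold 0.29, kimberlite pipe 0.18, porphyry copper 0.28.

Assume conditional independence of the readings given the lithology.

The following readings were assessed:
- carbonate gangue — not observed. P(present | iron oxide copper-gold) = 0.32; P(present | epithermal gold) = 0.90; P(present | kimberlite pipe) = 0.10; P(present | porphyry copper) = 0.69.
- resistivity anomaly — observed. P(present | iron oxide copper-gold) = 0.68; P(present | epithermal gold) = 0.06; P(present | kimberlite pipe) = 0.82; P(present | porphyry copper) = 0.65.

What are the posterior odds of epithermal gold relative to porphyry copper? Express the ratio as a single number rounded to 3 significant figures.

0.0308

The normalizing constant cancels in an odds ratio, so compute prior × likelihood for the two hypotheses only (using 1 − P(present | H) for each absent reading):
  epithermal gold: 0.29 × (1 − 0.90) × 0.06 = 0.00174
  porphyry copper: 0.28 × (1 − 0.69) × 0.65 = 0.05642
Odds(epithermal gold : porphyry copper) = 0.00174 / 0.05642 ≈ 0.0308.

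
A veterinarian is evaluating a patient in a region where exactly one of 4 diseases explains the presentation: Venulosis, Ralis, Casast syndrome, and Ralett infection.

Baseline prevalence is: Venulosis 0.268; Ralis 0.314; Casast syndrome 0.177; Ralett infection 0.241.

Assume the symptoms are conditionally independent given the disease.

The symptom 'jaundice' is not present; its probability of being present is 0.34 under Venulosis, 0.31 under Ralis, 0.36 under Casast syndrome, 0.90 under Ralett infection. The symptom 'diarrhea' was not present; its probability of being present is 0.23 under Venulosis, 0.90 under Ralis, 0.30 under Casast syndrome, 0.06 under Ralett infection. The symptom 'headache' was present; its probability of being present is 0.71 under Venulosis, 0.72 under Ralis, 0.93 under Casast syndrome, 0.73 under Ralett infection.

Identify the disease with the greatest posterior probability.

Venulosis

Multiply each prior by the joint likelihood of the symptom pattern (using 1 − P(present | H) for each absent symptom):
  Venulosis: 0.268 × (1 − 0.34) × (1 − 0.23) × 0.71 = 0.0967
  Ralis: 0.314 × (1 − 0.31) × (1 − 0.90) × 0.72 = 0.0156
  Casast syndrome: 0.177 × (1 − 0.36) × (1 − 0.30) × 0.93 = 0.073745
  Ralett infection: 0.241 × (1 − 0.90) × (1 − 0.06) × 0.73 = 0.016537
The unnormalized weights sum to 0.20258.
P(Venulosis | evidence) ≈ 0.0967 / 0.20258 ≈ 0.477
P(Ralis | evidence) ≈ 0.0156 / 0.20258 ≈ 0.077
P(Casast syndrome | evidence) ≈ 0.073745 / 0.20258 ≈ 0.364
P(Ralett infection | evidence) ≈ 0.016537 / 0.20258 ≈ 0.082
The largest is 0.477, so Venulosis is most probable.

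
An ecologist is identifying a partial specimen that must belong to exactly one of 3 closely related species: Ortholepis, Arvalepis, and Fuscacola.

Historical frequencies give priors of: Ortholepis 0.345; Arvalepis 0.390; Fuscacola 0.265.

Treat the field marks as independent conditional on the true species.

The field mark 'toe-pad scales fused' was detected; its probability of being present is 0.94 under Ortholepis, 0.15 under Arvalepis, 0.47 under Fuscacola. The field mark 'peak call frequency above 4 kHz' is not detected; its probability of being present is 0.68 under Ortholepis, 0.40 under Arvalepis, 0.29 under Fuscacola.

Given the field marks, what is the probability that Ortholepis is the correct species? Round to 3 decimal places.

By Bayes' rule with conditional independence, the unnormalized weight for each hypothesis is prior × ∏ likelihoods (using 1 − P(present | H) for each absent field mark):
  Ortholepis: 0.345 × 0.94 × (1 − 0.68) = 0.10378
  Arvalepis: 0.390 × 0.15 × (1 − 0.40) = 0.0351
  Fuscacola: 0.265 × 0.47 × (1 − 0.29) = 0.08843
Marginal likelihood of the evidence = 0.22731.
P(Ortholepis | evidence) = 0.10378 / 0.22731 ≈ 0.457.

0.457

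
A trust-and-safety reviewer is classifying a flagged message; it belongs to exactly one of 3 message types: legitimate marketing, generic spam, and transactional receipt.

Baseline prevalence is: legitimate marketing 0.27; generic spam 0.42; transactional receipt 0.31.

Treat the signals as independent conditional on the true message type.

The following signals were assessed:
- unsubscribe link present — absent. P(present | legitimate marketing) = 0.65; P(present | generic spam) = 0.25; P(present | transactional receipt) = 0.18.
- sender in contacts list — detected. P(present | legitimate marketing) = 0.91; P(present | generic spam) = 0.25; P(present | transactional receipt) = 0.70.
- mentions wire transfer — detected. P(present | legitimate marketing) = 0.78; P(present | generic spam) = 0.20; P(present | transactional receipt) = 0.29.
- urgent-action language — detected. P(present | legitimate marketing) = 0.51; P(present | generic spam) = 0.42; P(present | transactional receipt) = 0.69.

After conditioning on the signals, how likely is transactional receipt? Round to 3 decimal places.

Multiply each prior by the joint likelihood of the signal pattern (using 1 − P(present | H) for each absent signal):
  legitimate marketing: 0.27 × (1 − 0.65) × 0.91 × 0.78 × 0.51 = 0.034209
  generic spam: 0.42 × (1 − 0.25) × 0.25 × 0.20 × 0.42 = 0.006615
  transactional receipt: 0.31 × (1 − 0.18) × 0.70 × 0.29 × 0.69 = 0.035606
The unnormalized weights sum to 0.07643.
P(transactional receipt | evidence) = 0.035606 / 0.07643 ≈ 0.466.

0.466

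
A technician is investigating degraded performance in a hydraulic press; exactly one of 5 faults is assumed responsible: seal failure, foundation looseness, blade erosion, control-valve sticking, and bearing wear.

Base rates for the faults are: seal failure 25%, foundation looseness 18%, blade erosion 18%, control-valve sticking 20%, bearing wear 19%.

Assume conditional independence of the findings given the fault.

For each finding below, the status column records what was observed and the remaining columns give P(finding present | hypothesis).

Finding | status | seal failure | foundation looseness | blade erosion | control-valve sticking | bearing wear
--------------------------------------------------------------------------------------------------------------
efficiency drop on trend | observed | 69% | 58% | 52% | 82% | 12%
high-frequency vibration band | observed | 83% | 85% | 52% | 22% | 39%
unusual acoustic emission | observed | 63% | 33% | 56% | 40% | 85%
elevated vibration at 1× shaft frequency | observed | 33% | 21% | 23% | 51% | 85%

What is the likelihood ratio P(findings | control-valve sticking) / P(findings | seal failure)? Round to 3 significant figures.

Joint likelihood of the evidence pattern under each hypothesis:
  control-valve sticking: 0.82 × 0.22 × 0.40 × 0.51 = 0.036802
  seal failure: 0.69 × 0.83 × 0.63 × 0.33 = 0.11906
Bayes factor = 0.036802 / 0.11906 ≈ 0.309

0.309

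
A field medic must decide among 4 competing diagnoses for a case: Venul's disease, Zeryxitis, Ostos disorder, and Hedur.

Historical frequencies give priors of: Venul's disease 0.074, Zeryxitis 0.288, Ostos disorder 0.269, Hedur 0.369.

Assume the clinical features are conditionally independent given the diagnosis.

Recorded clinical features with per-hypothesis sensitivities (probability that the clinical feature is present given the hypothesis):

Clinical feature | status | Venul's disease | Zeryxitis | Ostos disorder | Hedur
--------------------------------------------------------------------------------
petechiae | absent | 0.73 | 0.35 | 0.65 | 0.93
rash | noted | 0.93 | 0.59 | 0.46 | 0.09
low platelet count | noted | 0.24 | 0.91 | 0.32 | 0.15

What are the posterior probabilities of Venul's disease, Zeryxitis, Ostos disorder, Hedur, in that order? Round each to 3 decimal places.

For each hypothesis, the unnormalized posterior weight is prior × product of the clinical feature likelihoods (using 1 − P(present | H) for each absent clinical feature):
  Venul's disease: 0.074 × (1 − 0.73) × 0.93 × 0.24 = 0.0044595
  Zeryxitis: 0.288 × (1 − 0.35) × 0.59 × 0.91 = 0.10051
  Ostos disorder: 0.269 × (1 − 0.65) × 0.46 × 0.32 = 0.013859
  Hedur: 0.369 × (1 − 0.93) × 0.09 × 0.15 = 0.0003487
The unnormalized weights sum to 0.11917.
P(Venul's disease | evidence) = 0.0044595 / 0.11917 ≈ 0.037
P(Zeryxitis | evidence) = 0.10051 / 0.11917 ≈ 0.843
P(Ostos disorder | evidence) = 0.013859 / 0.11917 ≈ 0.116
P(Hedur | evidence) = 0.0003487 / 0.11917 ≈ 0.003

0.037, 0.843, 0.116, 0.003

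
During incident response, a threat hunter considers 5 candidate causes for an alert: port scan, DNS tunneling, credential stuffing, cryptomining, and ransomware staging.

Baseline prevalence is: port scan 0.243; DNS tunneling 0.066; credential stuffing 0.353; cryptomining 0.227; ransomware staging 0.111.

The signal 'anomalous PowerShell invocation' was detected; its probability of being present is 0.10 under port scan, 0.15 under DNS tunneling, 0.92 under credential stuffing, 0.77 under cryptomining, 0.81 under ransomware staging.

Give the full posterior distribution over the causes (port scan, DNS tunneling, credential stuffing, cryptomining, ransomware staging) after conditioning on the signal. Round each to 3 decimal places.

For each hypothesis, the unnormalized posterior weight is prior × likelihood:
  port scan: 0.243 × 0.10 = 0.0243
  DNS tunneling: 0.066 × 0.15 = 0.0099
  credential stuffing: 0.353 × 0.92 = 0.32476
  cryptomining: 0.227 × 0.77 = 0.17479
  ransomware staging: 0.111 × 0.81 = 0.08991
Normalizing constant Z = 0.0243 + 0.0099 + 0.32476 + 0.17479 + 0.08991 = 0.62366.
P(port scan | evidence) = 0.0243 / 0.62366 ≈ 0.039
P(DNS tunneling | evidence) = 0.0099 / 0.62366 ≈ 0.016
P(credential stuffing | evidence) = 0.32476 / 0.62366 ≈ 0.521
P(cryptomining | evidence) = 0.17479 / 0.62366 ≈ 0.280
P(ransomware staging | evidence) = 0.08991 / 0.62366 ≈ 0.144

0.039, 0.016, 0.521, 0.280, 0.144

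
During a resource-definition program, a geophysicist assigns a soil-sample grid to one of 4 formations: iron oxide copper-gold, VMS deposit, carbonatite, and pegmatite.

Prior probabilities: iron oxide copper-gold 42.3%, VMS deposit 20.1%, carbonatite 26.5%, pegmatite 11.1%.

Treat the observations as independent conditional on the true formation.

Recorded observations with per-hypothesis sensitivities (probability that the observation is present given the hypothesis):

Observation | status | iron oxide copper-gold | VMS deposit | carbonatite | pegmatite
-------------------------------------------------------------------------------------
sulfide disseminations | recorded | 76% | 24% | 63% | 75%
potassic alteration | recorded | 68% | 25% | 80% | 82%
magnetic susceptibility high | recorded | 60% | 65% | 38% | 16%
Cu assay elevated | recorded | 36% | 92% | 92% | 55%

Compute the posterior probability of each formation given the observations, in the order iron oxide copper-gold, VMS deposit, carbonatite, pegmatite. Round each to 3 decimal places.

0.441, 0.067, 0.436, 0.056

For each hypothesis, the unnormalized posterior weight is prior × product of the observation likelihoods:
  iron oxide copper-gold: 0.423 × 0.76 × 0.68 × 0.60 × 0.36 = 0.047219
  VMS deposit: 0.201 × 0.24 × 0.25 × 0.65 × 0.92 = 0.0072119
  carbonatite: 0.265 × 0.63 × 0.80 × 0.38 × 0.92 = 0.046693
  pegmatite: 0.111 × 0.75 × 0.82 × 0.16 × 0.55 = 0.0060073
Normalizing constant Z = 0.047219 + 0.0072119 + 0.046693 + 0.0060073 = 0.10713.
P(iron oxide copper-gold | evidence) = 0.047219 / 0.10713 ≈ 0.441
P(VMS deposit | evidence) = 0.0072119 / 0.10713 ≈ 0.067
P(carbonatite | evidence) = 0.046693 / 0.10713 ≈ 0.436
P(pegmatite | evidence) = 0.0060073 / 0.10713 ≈ 0.056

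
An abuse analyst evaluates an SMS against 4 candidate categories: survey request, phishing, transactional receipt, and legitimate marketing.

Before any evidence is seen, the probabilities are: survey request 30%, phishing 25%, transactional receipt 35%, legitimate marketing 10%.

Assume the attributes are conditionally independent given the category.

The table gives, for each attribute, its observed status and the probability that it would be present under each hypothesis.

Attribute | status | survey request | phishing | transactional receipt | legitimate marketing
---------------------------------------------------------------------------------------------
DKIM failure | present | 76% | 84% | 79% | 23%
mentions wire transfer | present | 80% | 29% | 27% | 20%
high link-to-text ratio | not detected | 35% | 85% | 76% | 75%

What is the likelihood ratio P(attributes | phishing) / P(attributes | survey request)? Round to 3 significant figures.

Joint likelihood of the attribute pattern under each hypothesis (using 1 − P(present | H) for each absent attribute):
  phishing: 0.84 × 0.29 × (1 − 0.85) = 0.03654
  survey request: 0.76 × 0.80 × (1 − 0.35) = 0.3952
Bayes factor = 0.03654 / 0.3952 ≈ 0.0925

0.0925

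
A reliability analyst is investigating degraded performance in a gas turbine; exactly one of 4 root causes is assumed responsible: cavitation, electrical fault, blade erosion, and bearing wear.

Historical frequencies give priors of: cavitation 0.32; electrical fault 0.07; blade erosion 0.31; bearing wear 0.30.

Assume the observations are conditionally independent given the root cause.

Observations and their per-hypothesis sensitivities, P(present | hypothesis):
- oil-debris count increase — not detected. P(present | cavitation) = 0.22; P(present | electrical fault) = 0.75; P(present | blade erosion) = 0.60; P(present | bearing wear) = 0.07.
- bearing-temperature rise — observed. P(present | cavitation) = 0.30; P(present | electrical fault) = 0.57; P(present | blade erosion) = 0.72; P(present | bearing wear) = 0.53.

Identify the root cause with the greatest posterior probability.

bearing wear

By Bayes' rule with conditional independence, the unnormalized weight for each hypothesis is prior × ∏ likelihoods (using 1 − P(present | H) for each absent observation):
  cavitation: 0.32 × (1 − 0.22) × 0.30 = 0.07488
  electrical fault: 0.07 × (1 − 0.75) × 0.57 = 0.009975
  blade erosion: 0.31 × (1 − 0.60) × 0.72 = 0.08928
  bearing wear: 0.30 × (1 − 0.07) × 0.53 = 0.14787
The unnormalized weights sum to 0.322.
P(cavitation | evidence) ≈ 0.07488 / 0.322 ≈ 0.233
P(electrical fault | evidence) ≈ 0.009975 / 0.322 ≈ 0.031
P(blade erosion | evidence) ≈ 0.08928 / 0.322 ≈ 0.277
P(bearing wear | evidence) ≈ 0.14787 / 0.322 ≈ 0.459
The largest is 0.459, so bearing wear is most probable.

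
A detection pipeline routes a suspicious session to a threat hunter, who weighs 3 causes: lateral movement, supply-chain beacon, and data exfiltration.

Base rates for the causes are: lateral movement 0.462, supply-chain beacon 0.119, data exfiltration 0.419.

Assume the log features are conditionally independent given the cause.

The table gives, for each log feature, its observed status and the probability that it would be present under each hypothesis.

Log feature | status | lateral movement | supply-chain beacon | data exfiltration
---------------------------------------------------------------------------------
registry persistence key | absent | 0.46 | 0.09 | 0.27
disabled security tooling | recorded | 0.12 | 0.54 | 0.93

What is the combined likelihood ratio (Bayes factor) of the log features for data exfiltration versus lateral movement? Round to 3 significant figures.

Joint likelihood of the log feature pattern under each hypothesis (using 1 − P(present | H) for each absent log feature):
  data exfiltration: (1 − 0.27) × 0.93 = 0.6789
  lateral movement: (1 − 0.46) × 0.12 = 0.0648
Bayes factor = 0.6789 / 0.0648 ≈ 10.5

10.5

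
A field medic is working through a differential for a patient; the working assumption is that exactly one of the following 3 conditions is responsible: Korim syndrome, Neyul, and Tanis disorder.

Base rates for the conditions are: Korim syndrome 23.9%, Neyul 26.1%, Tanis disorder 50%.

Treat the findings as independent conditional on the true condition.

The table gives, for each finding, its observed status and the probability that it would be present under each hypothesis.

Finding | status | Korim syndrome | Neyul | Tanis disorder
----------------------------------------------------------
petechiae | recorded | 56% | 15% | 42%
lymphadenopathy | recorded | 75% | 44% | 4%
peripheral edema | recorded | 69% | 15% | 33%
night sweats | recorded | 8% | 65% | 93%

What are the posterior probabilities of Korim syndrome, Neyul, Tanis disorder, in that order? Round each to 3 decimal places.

0.565, 0.171, 0.263

By Bayes' rule with conditional independence, the unnormalized weight for each hypothesis is prior × ∏ likelihoods:
  Korim syndrome: 0.239 × 0.56 × 0.75 × 0.69 × 0.08 = 0.005541
  Neyul: 0.261 × 0.15 × 0.44 × 0.15 × 0.65 = 0.0016795
  Tanis disorder: 0.500 × 0.42 × 0.04 × 0.33 × 0.93 = 0.002578
Marginal likelihood of the evidence = 0.0097985.
P(Korim syndrome | evidence) = 0.005541 / 0.0097985 ≈ 0.565
P(Neyul | evidence) = 0.0016795 / 0.0097985 ≈ 0.171
P(Tanis disorder | evidence) = 0.002578 / 0.0097985 ≈ 0.263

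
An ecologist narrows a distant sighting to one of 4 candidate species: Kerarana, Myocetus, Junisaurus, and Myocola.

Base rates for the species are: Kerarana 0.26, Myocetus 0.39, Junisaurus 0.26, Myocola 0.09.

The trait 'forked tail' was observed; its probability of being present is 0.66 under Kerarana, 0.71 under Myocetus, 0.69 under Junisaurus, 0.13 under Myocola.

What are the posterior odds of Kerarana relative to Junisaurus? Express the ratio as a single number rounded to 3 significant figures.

Posterior odds equal prior odds times the likelihood ratio; only the two competing hypotheses matter.
  Kerarana: 0.26 × 0.66 = 0.1716
  Junisaurus: 0.26 × 0.69 = 0.1794
Odds(Kerarana : Junisaurus) = 0.1716 / 0.1794 ≈ 0.957.

0.957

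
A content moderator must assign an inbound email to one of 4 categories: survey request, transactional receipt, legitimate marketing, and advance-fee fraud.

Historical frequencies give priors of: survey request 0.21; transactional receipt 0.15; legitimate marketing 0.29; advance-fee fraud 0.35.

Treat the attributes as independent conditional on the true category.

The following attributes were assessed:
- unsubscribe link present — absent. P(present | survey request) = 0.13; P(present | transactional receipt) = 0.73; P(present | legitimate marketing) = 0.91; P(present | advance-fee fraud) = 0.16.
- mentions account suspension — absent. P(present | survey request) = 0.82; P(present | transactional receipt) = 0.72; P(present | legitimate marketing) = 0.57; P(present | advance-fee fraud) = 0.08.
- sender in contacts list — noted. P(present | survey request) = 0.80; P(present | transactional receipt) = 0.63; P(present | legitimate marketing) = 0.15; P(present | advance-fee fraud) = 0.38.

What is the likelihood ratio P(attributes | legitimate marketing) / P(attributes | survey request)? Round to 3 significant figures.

0.0463

The Bayes factor is the ratio of the joint likelihoods of the attribute pattern under the two hypotheses (using 1 − P(present | H) for each absent attribute).
  legitimate marketing: (1 − 0.91) × (1 − 0.57) × 0.15 = 0.005805
  survey request: (1 − 0.13) × (1 − 0.82) × 0.80 = 0.12528
Bayes factor = 0.005805 / 0.12528 ≈ 0.0463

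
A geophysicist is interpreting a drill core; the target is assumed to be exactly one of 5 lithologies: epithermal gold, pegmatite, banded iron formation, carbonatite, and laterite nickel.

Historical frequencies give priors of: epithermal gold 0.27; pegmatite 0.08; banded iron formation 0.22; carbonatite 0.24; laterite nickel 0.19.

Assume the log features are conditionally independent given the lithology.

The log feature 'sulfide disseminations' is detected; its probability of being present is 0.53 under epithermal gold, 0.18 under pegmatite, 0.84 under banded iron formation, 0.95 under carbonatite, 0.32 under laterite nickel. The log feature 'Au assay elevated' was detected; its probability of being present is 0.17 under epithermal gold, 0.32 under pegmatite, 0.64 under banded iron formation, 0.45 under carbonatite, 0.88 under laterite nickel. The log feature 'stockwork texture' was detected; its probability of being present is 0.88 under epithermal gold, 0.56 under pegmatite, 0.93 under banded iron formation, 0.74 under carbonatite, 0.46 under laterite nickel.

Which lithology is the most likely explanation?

banded iron formation

Multiply each prior by the joint likelihood of the log feature pattern:
  epithermal gold: 0.27 × 0.53 × 0.17 × 0.88 = 0.021408
  pegmatite: 0.08 × 0.18 × 0.32 × 0.56 = 0.0025805
  banded iron formation: 0.22 × 0.84 × 0.64 × 0.93 = 0.10999
  carbonatite: 0.24 × 0.95 × 0.45 × 0.74 = 0.075924
  laterite nickel: 0.19 × 0.32 × 0.88 × 0.46 = 0.024612
Normalizing constant Z = 0.021408 + 0.0025805 + 0.10999 + 0.075924 + 0.024612 = 0.23452.
P(epithermal gold | evidence) ≈ 0.021408 / 0.23452 ≈ 0.091
P(pegmatite | evidence) ≈ 0.0025805 / 0.23452 ≈ 0.011
P(banded iron formation | evidence) ≈ 0.10999 / 0.23452 ≈ 0.469
P(carbonatite | evidence) ≈ 0.075924 / 0.23452 ≈ 0.324
P(laterite nickel | evidence) ≈ 0.024612 / 0.23452 ≈ 0.105
The largest is 0.469, so banded iron formation is most probable.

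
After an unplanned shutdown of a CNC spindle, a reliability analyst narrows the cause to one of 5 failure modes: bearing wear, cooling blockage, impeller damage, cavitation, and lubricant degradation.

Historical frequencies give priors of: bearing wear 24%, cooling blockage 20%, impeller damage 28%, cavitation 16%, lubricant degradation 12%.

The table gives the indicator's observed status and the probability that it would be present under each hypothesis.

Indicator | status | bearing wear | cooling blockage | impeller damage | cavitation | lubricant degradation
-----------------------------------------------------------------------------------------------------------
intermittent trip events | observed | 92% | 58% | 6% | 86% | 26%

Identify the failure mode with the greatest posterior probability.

Multiply each prior by the likelihood of the indicator:
  bearing wear: 0.24 × 0.92 = 0.2208
  cooling blockage: 0.20 × 0.58 = 0.116
  impeller damage: 0.28 × 0.06 = 0.0168
  cavitation: 0.16 × 0.86 = 0.1376
  lubricant degradation: 0.12 × 0.26 = 0.0312
Marginal likelihood of the evidence = 0.5224.
P(bearing wear | evidence) ≈ 0.2208 / 0.5224 ≈ 0.423
P(cooling blockage | evidence) ≈ 0.116 / 0.5224 ≈ 0.222
P(impeller damage | evidence) ≈ 0.0168 / 0.5224 ≈ 0.032
P(cavitation | evidence) ≈ 0.1376 / 0.5224 ≈ 0.263
P(lubricant degradation | evidence) ≈ 0.0312 / 0.5224 ≈ 0.060
The largest is 0.423, so bearing wear is most probable.

bearing wear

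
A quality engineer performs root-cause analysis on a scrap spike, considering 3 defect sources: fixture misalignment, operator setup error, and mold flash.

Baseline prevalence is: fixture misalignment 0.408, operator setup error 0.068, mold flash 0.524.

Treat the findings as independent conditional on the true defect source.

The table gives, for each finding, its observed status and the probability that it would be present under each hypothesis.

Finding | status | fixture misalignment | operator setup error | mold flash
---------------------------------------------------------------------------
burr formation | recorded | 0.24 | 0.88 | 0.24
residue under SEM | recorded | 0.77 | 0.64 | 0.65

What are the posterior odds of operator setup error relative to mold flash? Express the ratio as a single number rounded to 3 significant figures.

Posterior odds equal prior odds times the likelihood ratio; only the two competing hypotheses matter.
  operator setup error: 0.068 × 0.88 × 0.64 = 0.038298
  mold flash: 0.524 × 0.24 × 0.65 = 0.081744
Odds(operator setup error : mold flash) = 0.038298 / 0.081744 ≈ 0.469.

0.469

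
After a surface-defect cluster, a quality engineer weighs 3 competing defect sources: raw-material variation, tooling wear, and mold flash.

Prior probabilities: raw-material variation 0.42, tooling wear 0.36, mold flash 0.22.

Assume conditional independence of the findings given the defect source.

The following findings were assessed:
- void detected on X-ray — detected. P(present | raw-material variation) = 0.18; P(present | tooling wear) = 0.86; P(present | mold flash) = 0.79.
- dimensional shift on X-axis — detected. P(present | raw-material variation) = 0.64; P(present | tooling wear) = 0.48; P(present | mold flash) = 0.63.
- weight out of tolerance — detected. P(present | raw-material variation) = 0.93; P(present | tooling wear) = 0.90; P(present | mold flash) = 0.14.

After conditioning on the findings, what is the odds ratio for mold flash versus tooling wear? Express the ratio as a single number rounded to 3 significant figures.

0.115

The normalizing constant cancels in an odds ratio, so compute prior × likelihood for the two hypotheses only:
  mold flash: 0.22 × 0.79 × 0.63 × 0.14 = 0.015329
  tooling wear: 0.36 × 0.86 × 0.48 × 0.90 = 0.13375
Odds(mold flash : tooling wear) = 0.015329 / 0.13375 ≈ 0.115.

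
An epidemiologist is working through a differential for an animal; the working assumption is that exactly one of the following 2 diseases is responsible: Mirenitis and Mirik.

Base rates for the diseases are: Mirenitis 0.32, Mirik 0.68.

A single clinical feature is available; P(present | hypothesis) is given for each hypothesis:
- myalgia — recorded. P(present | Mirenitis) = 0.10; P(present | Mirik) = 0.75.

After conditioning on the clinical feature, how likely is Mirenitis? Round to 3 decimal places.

0.059

For each hypothesis, the unnormalized posterior weight is prior × likelihood:
  Mirenitis: 0.32 × 0.10 = 0.032
  Mirik: 0.68 × 0.75 = 0.51
Marginal likelihood of the evidence = 0.542.
P(Mirenitis | evidence) = 0.032 / 0.542 ≈ 0.059.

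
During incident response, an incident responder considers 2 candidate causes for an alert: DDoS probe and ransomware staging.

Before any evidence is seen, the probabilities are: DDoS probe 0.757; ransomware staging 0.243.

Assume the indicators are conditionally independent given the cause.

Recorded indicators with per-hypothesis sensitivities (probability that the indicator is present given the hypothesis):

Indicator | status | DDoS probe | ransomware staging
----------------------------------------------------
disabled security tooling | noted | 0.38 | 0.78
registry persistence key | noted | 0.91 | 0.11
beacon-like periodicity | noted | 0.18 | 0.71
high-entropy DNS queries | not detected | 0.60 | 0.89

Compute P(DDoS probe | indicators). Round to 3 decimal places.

0.920

By Bayes' rule with conditional independence, the unnormalized weight for each hypothesis is prior × ∏ likelihoods (using 1 − P(present | H) for each absent indicator):
  DDoS probe: 0.757 × 0.38 × 0.91 × 0.18 × (1 − 0.60) = 0.018847
  ransomware staging: 0.243 × 0.78 × 0.11 × 0.71 × (1 − 0.89) = 0.0016283
Marginal likelihood of the evidence = 0.020476.
P(DDoS probe | evidence) = 0.018847 / 0.020476 ≈ 0.920.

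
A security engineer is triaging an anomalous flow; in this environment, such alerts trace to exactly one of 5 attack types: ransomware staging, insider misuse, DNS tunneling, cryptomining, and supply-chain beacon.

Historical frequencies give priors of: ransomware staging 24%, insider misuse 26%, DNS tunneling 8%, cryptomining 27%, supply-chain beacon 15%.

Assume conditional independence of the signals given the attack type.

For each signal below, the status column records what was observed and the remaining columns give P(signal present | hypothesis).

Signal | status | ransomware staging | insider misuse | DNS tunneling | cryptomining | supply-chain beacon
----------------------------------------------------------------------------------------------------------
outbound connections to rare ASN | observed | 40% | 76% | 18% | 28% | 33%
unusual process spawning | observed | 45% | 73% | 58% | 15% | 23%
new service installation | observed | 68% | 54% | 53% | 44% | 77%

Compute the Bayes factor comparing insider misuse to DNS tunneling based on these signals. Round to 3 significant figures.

Joint likelihood of the signal pattern under each hypothesis:
  insider misuse: 0.76 × 0.73 × 0.54 = 0.29959
  DNS tunneling: 0.18 × 0.58 × 0.53 = 0.055332
Bayes factor = 0.29959 / 0.055332 ≈ 5.41

5.41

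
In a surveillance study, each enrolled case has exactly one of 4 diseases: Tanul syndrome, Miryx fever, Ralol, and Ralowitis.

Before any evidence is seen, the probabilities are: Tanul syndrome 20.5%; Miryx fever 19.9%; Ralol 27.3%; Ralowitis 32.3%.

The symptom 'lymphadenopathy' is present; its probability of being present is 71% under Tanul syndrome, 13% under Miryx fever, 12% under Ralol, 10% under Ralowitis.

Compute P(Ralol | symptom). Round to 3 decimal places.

0.139

Multiply each prior by the likelihood of the symptom:
  Tanul syndrome: 0.205 × 0.71 = 0.14555
  Miryx fever: 0.199 × 0.13 = 0.02587
  Ralol: 0.273 × 0.12 = 0.03276
  Ralowitis: 0.323 × 0.10 = 0.0323
Marginal likelihood of the evidence = 0.23648.
P(Ralol | evidence) = 0.03276 / 0.23648 ≈ 0.139.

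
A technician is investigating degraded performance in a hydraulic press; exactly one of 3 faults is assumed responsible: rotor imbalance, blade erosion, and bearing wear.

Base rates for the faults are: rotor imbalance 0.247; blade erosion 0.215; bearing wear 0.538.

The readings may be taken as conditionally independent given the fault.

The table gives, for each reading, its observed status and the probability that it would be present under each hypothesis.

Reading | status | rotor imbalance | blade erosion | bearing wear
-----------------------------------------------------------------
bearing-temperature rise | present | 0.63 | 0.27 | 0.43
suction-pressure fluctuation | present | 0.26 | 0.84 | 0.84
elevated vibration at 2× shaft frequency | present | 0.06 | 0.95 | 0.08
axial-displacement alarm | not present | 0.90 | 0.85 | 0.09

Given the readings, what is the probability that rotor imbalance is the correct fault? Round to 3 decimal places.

0.011

Multiply each prior by the joint likelihood of the reading pattern (using 1 − P(present | H) for each absent reading):
  rotor imbalance: 0.247 × 0.63 × 0.26 × 0.06 × (1 − 0.90) = 0.00024275
  blade erosion: 0.215 × 0.27 × 0.84 × 0.95 × (1 − 0.85) = 0.0069486
  bearing wear: 0.538 × 0.43 × 0.84 × 0.08 × (1 − 0.09) = 0.014147
The unnormalized weights sum to 0.021338.
P(rotor imbalance | evidence) = 0.00024275 / 0.021338 ≈ 0.011.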